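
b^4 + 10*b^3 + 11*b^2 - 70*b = b*(b - 2)*(b + 5)*(b + 7)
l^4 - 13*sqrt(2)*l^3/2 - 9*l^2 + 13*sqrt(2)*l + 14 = (l - 7*sqrt(2))*(l - sqrt(2))*(l + sqrt(2)/2)*(l + sqrt(2))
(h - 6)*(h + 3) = h^2 - 3*h - 18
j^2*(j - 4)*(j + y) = j^4 + j^3*y - 4*j^3 - 4*j^2*y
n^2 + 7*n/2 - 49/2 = (n - 7/2)*(n + 7)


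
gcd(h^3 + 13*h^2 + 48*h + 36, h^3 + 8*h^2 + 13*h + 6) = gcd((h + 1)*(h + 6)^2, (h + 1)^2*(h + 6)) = h^2 + 7*h + 6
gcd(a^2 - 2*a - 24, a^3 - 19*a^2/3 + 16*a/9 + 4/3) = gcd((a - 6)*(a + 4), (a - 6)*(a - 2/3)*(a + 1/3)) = a - 6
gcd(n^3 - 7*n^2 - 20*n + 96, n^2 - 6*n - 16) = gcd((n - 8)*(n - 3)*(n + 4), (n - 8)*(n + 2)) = n - 8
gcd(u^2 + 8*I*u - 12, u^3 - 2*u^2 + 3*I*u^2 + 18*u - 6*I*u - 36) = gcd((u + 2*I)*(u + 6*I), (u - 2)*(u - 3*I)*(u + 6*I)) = u + 6*I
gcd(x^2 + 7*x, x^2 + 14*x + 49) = x + 7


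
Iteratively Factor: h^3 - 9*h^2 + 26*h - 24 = (h - 4)*(h^2 - 5*h + 6) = (h - 4)*(h - 3)*(h - 2)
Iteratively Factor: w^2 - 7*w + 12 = (w - 4)*(w - 3)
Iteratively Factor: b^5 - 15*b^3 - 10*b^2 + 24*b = (b - 1)*(b^4 + b^3 - 14*b^2 - 24*b) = b*(b - 1)*(b^3 + b^2 - 14*b - 24) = b*(b - 1)*(b + 2)*(b^2 - b - 12) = b*(b - 4)*(b - 1)*(b + 2)*(b + 3)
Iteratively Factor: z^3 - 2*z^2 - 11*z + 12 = (z + 3)*(z^2 - 5*z + 4) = (z - 1)*(z + 3)*(z - 4)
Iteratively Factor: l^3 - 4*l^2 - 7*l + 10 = (l - 5)*(l^2 + l - 2) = (l - 5)*(l + 2)*(l - 1)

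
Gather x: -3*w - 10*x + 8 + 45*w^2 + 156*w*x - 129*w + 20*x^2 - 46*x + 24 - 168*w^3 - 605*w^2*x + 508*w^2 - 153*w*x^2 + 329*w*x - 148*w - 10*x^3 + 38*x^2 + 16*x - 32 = -168*w^3 + 553*w^2 - 280*w - 10*x^3 + x^2*(58 - 153*w) + x*(-605*w^2 + 485*w - 40)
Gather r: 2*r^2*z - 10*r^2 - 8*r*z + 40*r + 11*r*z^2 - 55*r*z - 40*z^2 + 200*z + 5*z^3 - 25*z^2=r^2*(2*z - 10) + r*(11*z^2 - 63*z + 40) + 5*z^3 - 65*z^2 + 200*z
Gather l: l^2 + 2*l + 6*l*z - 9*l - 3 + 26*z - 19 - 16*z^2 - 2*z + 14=l^2 + l*(6*z - 7) - 16*z^2 + 24*z - 8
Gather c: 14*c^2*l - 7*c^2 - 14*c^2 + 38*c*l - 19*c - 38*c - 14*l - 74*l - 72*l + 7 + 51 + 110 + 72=c^2*(14*l - 21) + c*(38*l - 57) - 160*l + 240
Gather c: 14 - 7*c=14 - 7*c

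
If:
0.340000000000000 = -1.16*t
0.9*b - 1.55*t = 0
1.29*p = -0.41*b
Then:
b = -0.50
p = 0.16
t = -0.29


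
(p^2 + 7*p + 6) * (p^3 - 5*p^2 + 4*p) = p^5 + 2*p^4 - 25*p^3 - 2*p^2 + 24*p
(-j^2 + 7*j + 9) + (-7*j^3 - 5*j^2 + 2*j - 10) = -7*j^3 - 6*j^2 + 9*j - 1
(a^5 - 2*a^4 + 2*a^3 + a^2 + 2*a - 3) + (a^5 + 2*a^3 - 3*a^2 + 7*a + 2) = 2*a^5 - 2*a^4 + 4*a^3 - 2*a^2 + 9*a - 1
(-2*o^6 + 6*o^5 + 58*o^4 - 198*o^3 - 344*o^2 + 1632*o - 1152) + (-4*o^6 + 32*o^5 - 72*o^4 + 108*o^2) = -6*o^6 + 38*o^5 - 14*o^4 - 198*o^3 - 236*o^2 + 1632*o - 1152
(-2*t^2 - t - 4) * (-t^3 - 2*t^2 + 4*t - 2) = 2*t^5 + 5*t^4 - 2*t^3 + 8*t^2 - 14*t + 8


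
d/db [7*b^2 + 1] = 14*b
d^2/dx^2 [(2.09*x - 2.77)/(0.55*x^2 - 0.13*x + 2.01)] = ((3.5904 - 6.897*x)*(0.55*x^2 - 0.13*x + 2.01) + (1.1*x - 0.13)*(2.09*x - 2.77)*(2.2*x - 0.26))/(0.55*x^2 - 0.13*x + 2.01)^3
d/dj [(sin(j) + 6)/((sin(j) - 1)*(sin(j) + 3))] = (-12*sin(j) + cos(j)^2 - 16)*cos(j)/((sin(j) - 1)^2*(sin(j) + 3)^2)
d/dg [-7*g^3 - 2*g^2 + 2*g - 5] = -21*g^2 - 4*g + 2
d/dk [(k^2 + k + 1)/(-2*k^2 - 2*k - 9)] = 7*(-2*k - 1)/(4*k^4 + 8*k^3 + 40*k^2 + 36*k + 81)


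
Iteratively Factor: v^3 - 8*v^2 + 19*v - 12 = (v - 1)*(v^2 - 7*v + 12) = (v - 4)*(v - 1)*(v - 3)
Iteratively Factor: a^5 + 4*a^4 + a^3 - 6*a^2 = (a - 1)*(a^4 + 5*a^3 + 6*a^2) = (a - 1)*(a + 3)*(a^3 + 2*a^2) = a*(a - 1)*(a + 3)*(a^2 + 2*a) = a*(a - 1)*(a + 2)*(a + 3)*(a)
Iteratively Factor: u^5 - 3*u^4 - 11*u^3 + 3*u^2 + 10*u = (u + 1)*(u^4 - 4*u^3 - 7*u^2 + 10*u) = (u - 1)*(u + 1)*(u^3 - 3*u^2 - 10*u) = u*(u - 1)*(u + 1)*(u^2 - 3*u - 10) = u*(u - 1)*(u + 1)*(u + 2)*(u - 5)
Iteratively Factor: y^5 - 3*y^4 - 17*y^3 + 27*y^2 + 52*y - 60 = (y - 2)*(y^4 - y^3 - 19*y^2 - 11*y + 30) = (y - 2)*(y + 3)*(y^3 - 4*y^2 - 7*y + 10) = (y - 5)*(y - 2)*(y + 3)*(y^2 + y - 2) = (y - 5)*(y - 2)*(y - 1)*(y + 3)*(y + 2)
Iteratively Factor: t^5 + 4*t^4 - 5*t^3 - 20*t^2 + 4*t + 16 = (t + 2)*(t^4 + 2*t^3 - 9*t^2 - 2*t + 8) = (t + 1)*(t + 2)*(t^3 + t^2 - 10*t + 8) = (t + 1)*(t + 2)*(t + 4)*(t^2 - 3*t + 2) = (t - 1)*(t + 1)*(t + 2)*(t + 4)*(t - 2)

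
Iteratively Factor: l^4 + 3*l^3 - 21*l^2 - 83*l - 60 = (l + 1)*(l^3 + 2*l^2 - 23*l - 60) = (l + 1)*(l + 4)*(l^2 - 2*l - 15) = (l + 1)*(l + 3)*(l + 4)*(l - 5)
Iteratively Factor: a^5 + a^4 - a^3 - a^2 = (a + 1)*(a^4 - a^2) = a*(a + 1)*(a^3 - a) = a*(a - 1)*(a + 1)*(a^2 + a) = a*(a - 1)*(a + 1)^2*(a)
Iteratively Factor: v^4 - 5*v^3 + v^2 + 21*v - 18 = (v + 2)*(v^3 - 7*v^2 + 15*v - 9) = (v - 1)*(v + 2)*(v^2 - 6*v + 9) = (v - 3)*(v - 1)*(v + 2)*(v - 3)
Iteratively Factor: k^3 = (k)*(k^2) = k^2*(k)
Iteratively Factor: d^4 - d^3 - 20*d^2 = (d - 5)*(d^3 + 4*d^2) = d*(d - 5)*(d^2 + 4*d) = d^2*(d - 5)*(d + 4)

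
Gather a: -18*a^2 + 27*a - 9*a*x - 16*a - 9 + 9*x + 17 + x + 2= -18*a^2 + a*(11 - 9*x) + 10*x + 10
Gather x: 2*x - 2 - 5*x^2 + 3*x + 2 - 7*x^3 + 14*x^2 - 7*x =-7*x^3 + 9*x^2 - 2*x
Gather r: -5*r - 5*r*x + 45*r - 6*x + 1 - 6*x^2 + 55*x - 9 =r*(40 - 5*x) - 6*x^2 + 49*x - 8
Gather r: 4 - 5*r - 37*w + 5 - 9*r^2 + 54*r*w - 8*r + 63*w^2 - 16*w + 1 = -9*r^2 + r*(54*w - 13) + 63*w^2 - 53*w + 10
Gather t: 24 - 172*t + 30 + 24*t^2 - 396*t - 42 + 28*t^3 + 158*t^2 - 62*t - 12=28*t^3 + 182*t^2 - 630*t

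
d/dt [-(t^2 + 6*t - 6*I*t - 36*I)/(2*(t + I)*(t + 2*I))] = (t^2*(6 - 9*I) + t*(4 - 72*I) + 120 - 12*I)/(2*t^4 + 12*I*t^3 - 26*t^2 - 24*I*t + 8)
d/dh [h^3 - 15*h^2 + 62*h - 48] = 3*h^2 - 30*h + 62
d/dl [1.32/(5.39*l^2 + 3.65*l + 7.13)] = (-14.2296*l - 4.818)/(5.39*l^2 + 3.65*l + 7.13)^2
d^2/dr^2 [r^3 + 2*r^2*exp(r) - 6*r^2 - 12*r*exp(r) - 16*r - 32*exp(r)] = 2*r^2*exp(r) - 4*r*exp(r) + 6*r - 52*exp(r) - 12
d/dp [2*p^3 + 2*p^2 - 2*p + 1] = 6*p^2 + 4*p - 2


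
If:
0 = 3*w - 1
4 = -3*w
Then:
No Solution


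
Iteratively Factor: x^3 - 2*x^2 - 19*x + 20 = (x - 1)*(x^2 - x - 20) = (x - 1)*(x + 4)*(x - 5)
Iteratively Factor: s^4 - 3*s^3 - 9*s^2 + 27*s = (s + 3)*(s^3 - 6*s^2 + 9*s) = s*(s + 3)*(s^2 - 6*s + 9) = s*(s - 3)*(s + 3)*(s - 3)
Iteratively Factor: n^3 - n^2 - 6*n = (n + 2)*(n^2 - 3*n) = (n - 3)*(n + 2)*(n)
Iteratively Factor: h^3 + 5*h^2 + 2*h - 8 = (h + 2)*(h^2 + 3*h - 4) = (h - 1)*(h + 2)*(h + 4)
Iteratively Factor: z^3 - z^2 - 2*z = (z)*(z^2 - z - 2) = z*(z + 1)*(z - 2)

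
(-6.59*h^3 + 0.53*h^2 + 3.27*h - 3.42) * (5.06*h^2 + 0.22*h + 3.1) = -33.3454*h^5 + 1.232*h^4 - 3.7662*h^3 - 14.9428*h^2 + 9.3846*h - 10.602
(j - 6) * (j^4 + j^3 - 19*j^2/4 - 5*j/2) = j^5 - 5*j^4 - 43*j^3/4 + 26*j^2 + 15*j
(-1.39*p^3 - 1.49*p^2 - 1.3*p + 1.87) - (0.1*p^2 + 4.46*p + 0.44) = -1.39*p^3 - 1.59*p^2 - 5.76*p + 1.43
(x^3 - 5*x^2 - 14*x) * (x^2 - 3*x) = x^5 - 8*x^4 + x^3 + 42*x^2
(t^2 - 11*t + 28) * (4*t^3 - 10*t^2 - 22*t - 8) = 4*t^5 - 54*t^4 + 200*t^3 - 46*t^2 - 528*t - 224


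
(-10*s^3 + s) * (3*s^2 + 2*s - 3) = -30*s^5 - 20*s^4 + 33*s^3 + 2*s^2 - 3*s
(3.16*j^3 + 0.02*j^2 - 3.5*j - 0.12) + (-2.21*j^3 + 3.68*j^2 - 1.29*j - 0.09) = 0.95*j^3 + 3.7*j^2 - 4.79*j - 0.21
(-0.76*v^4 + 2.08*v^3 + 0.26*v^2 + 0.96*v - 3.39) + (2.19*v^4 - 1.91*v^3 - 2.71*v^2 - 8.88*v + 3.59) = 1.43*v^4 + 0.17*v^3 - 2.45*v^2 - 7.92*v + 0.2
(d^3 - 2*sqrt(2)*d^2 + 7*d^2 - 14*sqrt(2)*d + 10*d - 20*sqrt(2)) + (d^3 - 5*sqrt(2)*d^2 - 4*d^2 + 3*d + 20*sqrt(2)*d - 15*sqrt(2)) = 2*d^3 - 7*sqrt(2)*d^2 + 3*d^2 + 6*sqrt(2)*d + 13*d - 35*sqrt(2)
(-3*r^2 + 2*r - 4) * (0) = 0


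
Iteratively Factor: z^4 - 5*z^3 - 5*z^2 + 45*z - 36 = (z - 4)*(z^3 - z^2 - 9*z + 9) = (z - 4)*(z - 3)*(z^2 + 2*z - 3) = (z - 4)*(z - 3)*(z - 1)*(z + 3)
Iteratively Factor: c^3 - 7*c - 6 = (c - 3)*(c^2 + 3*c + 2) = (c - 3)*(c + 1)*(c + 2)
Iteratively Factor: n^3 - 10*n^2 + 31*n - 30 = (n - 2)*(n^2 - 8*n + 15) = (n - 3)*(n - 2)*(n - 5)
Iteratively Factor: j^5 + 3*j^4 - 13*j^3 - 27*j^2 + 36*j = (j - 1)*(j^4 + 4*j^3 - 9*j^2 - 36*j) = (j - 1)*(j + 3)*(j^3 + j^2 - 12*j) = j*(j - 1)*(j + 3)*(j^2 + j - 12) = j*(j - 1)*(j + 3)*(j + 4)*(j - 3)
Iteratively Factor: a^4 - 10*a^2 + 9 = (a - 3)*(a^3 + 3*a^2 - a - 3) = (a - 3)*(a + 3)*(a^2 - 1) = (a - 3)*(a - 1)*(a + 3)*(a + 1)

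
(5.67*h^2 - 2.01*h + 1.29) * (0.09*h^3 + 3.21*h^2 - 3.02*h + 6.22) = 0.5103*h^5 + 18.0198*h^4 - 23.4594*h^3 + 45.4785*h^2 - 16.398*h + 8.0238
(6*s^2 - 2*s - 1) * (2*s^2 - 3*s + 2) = 12*s^4 - 22*s^3 + 16*s^2 - s - 2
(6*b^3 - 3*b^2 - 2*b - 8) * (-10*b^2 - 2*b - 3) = -60*b^5 + 18*b^4 + 8*b^3 + 93*b^2 + 22*b + 24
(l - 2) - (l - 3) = 1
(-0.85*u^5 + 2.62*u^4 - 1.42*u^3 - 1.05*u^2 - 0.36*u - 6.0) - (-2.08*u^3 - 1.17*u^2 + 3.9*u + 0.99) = -0.85*u^5 + 2.62*u^4 + 0.66*u^3 + 0.12*u^2 - 4.26*u - 6.99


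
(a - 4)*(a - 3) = a^2 - 7*a + 12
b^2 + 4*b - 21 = (b - 3)*(b + 7)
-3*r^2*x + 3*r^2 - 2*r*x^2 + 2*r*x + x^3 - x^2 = (-3*r + x)*(r + x)*(x - 1)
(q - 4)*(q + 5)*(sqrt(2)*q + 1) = sqrt(2)*q^3 + q^2 + sqrt(2)*q^2 - 20*sqrt(2)*q + q - 20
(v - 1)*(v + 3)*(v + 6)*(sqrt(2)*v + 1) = sqrt(2)*v^4 + v^3 + 8*sqrt(2)*v^3 + 8*v^2 + 9*sqrt(2)*v^2 - 18*sqrt(2)*v + 9*v - 18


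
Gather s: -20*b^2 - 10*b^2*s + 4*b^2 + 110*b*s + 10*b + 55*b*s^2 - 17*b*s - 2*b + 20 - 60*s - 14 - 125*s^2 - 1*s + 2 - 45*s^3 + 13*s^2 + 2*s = -16*b^2 + 8*b - 45*s^3 + s^2*(55*b - 112) + s*(-10*b^2 + 93*b - 59) + 8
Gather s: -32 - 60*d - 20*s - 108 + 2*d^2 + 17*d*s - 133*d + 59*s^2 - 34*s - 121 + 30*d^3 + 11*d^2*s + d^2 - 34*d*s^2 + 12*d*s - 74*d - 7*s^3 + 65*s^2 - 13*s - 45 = 30*d^3 + 3*d^2 - 267*d - 7*s^3 + s^2*(124 - 34*d) + s*(11*d^2 + 29*d - 67) - 306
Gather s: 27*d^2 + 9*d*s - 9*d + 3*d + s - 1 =27*d^2 - 6*d + s*(9*d + 1) - 1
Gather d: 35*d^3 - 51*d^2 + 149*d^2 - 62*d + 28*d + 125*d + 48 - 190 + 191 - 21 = 35*d^3 + 98*d^2 + 91*d + 28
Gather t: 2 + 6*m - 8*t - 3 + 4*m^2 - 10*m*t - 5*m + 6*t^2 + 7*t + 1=4*m^2 + m + 6*t^2 + t*(-10*m - 1)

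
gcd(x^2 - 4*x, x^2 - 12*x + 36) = 1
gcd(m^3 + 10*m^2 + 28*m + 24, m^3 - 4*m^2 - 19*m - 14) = m + 2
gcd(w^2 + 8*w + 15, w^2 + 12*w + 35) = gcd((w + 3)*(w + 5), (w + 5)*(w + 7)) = w + 5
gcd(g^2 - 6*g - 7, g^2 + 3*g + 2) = g + 1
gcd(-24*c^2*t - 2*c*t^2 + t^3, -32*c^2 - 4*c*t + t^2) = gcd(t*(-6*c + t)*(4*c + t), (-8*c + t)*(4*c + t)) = 4*c + t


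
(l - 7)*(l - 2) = l^2 - 9*l + 14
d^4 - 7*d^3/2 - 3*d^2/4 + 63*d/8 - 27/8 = (d - 3)*(d - 3/2)*(d - 1/2)*(d + 3/2)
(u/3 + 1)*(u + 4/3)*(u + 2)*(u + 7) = u^4/3 + 40*u^3/9 + 19*u^2 + 290*u/9 + 56/3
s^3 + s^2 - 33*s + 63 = (s - 3)^2*(s + 7)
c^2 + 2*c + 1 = (c + 1)^2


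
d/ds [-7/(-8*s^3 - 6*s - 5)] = 42*(-4*s^2 - 1)/(8*s^3 + 6*s + 5)^2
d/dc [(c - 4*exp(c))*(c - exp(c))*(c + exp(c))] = -4*c^2*exp(c) + 3*c^2 - 2*c*exp(2*c) - 8*c*exp(c) + 12*exp(3*c) - exp(2*c)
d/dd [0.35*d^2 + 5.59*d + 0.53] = 0.7*d + 5.59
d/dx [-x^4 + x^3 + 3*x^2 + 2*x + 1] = -4*x^3 + 3*x^2 + 6*x + 2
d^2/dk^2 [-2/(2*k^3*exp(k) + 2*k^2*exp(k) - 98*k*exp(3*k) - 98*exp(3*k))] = ((k^3 + k^2 - 49*k*exp(2*k) - 49*exp(2*k))*(k^3 + 7*k^2 - 441*k*exp(2*k) + 10*k - 735*exp(2*k) + 2) - 2*(k^3 + 4*k^2 - 147*k*exp(2*k) + 2*k - 196*exp(2*k))^2)*exp(-k)/(k^3 + k^2 - 49*k*exp(2*k) - 49*exp(2*k))^3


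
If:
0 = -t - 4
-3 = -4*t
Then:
No Solution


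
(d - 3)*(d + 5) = d^2 + 2*d - 15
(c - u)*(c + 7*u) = c^2 + 6*c*u - 7*u^2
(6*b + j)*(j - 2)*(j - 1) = 6*b*j^2 - 18*b*j + 12*b + j^3 - 3*j^2 + 2*j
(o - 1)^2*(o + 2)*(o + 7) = o^4 + 7*o^3 - 3*o^2 - 19*o + 14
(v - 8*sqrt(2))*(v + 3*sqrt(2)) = v^2 - 5*sqrt(2)*v - 48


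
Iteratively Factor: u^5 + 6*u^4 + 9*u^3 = (u)*(u^4 + 6*u^3 + 9*u^2) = u^2*(u^3 + 6*u^2 + 9*u) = u^3*(u^2 + 6*u + 9) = u^3*(u + 3)*(u + 3)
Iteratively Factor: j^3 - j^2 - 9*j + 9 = (j - 1)*(j^2 - 9) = (j - 3)*(j - 1)*(j + 3)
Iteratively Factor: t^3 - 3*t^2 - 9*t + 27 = (t + 3)*(t^2 - 6*t + 9) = (t - 3)*(t + 3)*(t - 3)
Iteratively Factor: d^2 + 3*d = (d + 3)*(d)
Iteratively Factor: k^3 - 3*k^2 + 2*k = (k)*(k^2 - 3*k + 2) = k*(k - 2)*(k - 1)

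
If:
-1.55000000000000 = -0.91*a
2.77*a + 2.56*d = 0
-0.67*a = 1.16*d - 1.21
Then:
No Solution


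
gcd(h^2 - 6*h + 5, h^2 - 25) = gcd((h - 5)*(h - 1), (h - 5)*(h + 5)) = h - 5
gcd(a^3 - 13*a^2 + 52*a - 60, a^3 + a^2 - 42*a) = a - 6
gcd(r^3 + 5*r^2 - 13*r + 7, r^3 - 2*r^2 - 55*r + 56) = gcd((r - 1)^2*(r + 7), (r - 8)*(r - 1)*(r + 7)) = r^2 + 6*r - 7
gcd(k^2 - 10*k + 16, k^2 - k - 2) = k - 2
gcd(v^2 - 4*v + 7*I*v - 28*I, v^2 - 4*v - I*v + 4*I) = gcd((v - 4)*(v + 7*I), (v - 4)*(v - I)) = v - 4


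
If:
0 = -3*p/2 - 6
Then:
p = -4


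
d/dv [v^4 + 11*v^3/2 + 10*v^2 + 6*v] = 4*v^3 + 33*v^2/2 + 20*v + 6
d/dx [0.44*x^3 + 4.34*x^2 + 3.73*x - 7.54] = 1.32*x^2 + 8.68*x + 3.73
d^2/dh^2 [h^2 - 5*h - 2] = 2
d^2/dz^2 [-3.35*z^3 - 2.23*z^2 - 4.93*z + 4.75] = -20.1*z - 4.46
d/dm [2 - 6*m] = -6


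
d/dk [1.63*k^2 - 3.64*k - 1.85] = 3.26*k - 3.64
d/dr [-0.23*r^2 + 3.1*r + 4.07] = 3.1 - 0.46*r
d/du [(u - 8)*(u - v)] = 2*u - v - 8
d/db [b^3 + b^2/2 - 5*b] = 3*b^2 + b - 5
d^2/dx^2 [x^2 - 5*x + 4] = 2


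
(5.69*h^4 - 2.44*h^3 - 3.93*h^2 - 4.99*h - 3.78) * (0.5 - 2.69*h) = -15.3061*h^5 + 9.4086*h^4 + 9.3517*h^3 + 11.4581*h^2 + 7.6732*h - 1.89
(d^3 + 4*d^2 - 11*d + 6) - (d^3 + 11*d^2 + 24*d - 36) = -7*d^2 - 35*d + 42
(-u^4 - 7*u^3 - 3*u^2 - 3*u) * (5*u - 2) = -5*u^5 - 33*u^4 - u^3 - 9*u^2 + 6*u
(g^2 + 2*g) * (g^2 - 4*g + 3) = g^4 - 2*g^3 - 5*g^2 + 6*g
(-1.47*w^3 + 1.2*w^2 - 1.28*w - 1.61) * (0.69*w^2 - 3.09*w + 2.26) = -1.0143*w^5 + 5.3703*w^4 - 7.9134*w^3 + 5.5563*w^2 + 2.0821*w - 3.6386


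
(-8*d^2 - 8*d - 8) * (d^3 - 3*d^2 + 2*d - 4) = -8*d^5 + 16*d^4 + 40*d^2 + 16*d + 32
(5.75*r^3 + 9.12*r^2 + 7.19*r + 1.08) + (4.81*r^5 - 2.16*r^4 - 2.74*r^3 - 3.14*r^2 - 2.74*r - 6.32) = 4.81*r^5 - 2.16*r^4 + 3.01*r^3 + 5.98*r^2 + 4.45*r - 5.24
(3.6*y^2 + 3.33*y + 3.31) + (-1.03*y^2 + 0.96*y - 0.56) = 2.57*y^2 + 4.29*y + 2.75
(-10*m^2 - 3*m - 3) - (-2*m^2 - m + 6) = -8*m^2 - 2*m - 9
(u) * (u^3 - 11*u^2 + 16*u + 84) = u^4 - 11*u^3 + 16*u^2 + 84*u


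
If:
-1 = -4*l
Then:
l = 1/4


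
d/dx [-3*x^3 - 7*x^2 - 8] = x*(-9*x - 14)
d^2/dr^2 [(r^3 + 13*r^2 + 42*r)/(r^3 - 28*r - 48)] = 2*(13*r^6 + 210*r^5 + 1380*r^4 + 6328*r^3 + 16128*r^2 + 6912*r - 26496)/(r^9 - 84*r^7 - 144*r^6 + 2352*r^5 + 8064*r^4 - 15040*r^3 - 112896*r^2 - 193536*r - 110592)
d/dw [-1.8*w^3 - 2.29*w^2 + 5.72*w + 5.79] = -5.4*w^2 - 4.58*w + 5.72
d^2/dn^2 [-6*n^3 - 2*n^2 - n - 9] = -36*n - 4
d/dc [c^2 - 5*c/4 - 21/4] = 2*c - 5/4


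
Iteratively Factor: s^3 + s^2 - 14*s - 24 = (s + 3)*(s^2 - 2*s - 8) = (s + 2)*(s + 3)*(s - 4)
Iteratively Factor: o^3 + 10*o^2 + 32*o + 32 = (o + 4)*(o^2 + 6*o + 8) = (o + 4)^2*(o + 2)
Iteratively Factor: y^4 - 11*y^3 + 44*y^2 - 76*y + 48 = (y - 2)*(y^3 - 9*y^2 + 26*y - 24) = (y - 2)^2*(y^2 - 7*y + 12) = (y - 3)*(y - 2)^2*(y - 4)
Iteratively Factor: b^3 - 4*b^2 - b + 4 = (b + 1)*(b^2 - 5*b + 4) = (b - 4)*(b + 1)*(b - 1)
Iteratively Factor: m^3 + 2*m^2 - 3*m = (m - 1)*(m^2 + 3*m) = m*(m - 1)*(m + 3)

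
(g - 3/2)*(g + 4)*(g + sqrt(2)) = g^3 + sqrt(2)*g^2 + 5*g^2/2 - 6*g + 5*sqrt(2)*g/2 - 6*sqrt(2)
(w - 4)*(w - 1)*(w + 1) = w^3 - 4*w^2 - w + 4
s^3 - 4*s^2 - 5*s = s*(s - 5)*(s + 1)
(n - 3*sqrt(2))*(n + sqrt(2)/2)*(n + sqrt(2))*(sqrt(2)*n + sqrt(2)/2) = sqrt(2)*n^4 - 3*n^3 + sqrt(2)*n^3/2 - 8*sqrt(2)*n^2 - 3*n^2/2 - 6*n - 4*sqrt(2)*n - 3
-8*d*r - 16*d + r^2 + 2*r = (-8*d + r)*(r + 2)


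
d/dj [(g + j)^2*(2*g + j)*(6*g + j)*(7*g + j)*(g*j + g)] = g*(84*g^5 + 472*g^4*j + 236*g^4 + 705*g^3*j^2 + 470*g^3*j + 396*g^2*j^3 + 297*g^2*j^2 + 85*g*j^4 + 68*g*j^3 + 6*j^5 + 5*j^4)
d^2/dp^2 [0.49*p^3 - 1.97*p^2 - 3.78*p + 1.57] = 2.94*p - 3.94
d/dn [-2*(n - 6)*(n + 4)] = 4 - 4*n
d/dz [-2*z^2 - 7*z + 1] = -4*z - 7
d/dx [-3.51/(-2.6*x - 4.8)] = -9.126/(2.6*x + 4.8)^2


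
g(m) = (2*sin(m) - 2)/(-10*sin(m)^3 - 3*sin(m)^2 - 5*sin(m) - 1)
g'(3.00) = 4.51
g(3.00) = 0.96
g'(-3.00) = 107.05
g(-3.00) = 7.00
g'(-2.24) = 0.98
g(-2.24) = -0.60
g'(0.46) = -1.00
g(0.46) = 0.24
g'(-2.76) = 17.12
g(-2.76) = -2.85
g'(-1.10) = -0.49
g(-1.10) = -0.46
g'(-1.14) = -0.43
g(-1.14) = -0.45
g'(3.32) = 507.20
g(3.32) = 15.57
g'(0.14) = -4.55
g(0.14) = 0.97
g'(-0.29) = -76.24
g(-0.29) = -6.15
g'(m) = (2*sin(m) - 2)*(30*sin(m)^2*cos(m) + 6*sin(m)*cos(m) + 5*cos(m))/(-10*sin(m)^3 - 3*sin(m)^2 - 5*sin(m) - 1)^2 + 2*cos(m)/(-10*sin(m)^3 - 3*sin(m)^2 - 5*sin(m) - 1)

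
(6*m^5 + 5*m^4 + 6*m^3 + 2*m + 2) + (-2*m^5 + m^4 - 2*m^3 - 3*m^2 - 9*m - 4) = 4*m^5 + 6*m^4 + 4*m^3 - 3*m^2 - 7*m - 2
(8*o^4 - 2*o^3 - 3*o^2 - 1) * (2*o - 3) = 16*o^5 - 28*o^4 + 9*o^2 - 2*o + 3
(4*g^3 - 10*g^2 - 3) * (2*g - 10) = 8*g^4 - 60*g^3 + 100*g^2 - 6*g + 30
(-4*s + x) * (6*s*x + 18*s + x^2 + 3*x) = -24*s^2*x - 72*s^2 + 2*s*x^2 + 6*s*x + x^3 + 3*x^2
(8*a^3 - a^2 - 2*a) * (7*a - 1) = 56*a^4 - 15*a^3 - 13*a^2 + 2*a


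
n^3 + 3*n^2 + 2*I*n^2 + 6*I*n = n*(n + 3)*(n + 2*I)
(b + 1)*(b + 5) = b^2 + 6*b + 5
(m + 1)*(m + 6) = m^2 + 7*m + 6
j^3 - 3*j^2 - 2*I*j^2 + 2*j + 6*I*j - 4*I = (j - 2)*(j - 1)*(j - 2*I)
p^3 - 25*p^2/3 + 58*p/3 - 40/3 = (p - 5)*(p - 2)*(p - 4/3)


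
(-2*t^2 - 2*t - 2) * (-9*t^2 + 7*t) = 18*t^4 + 4*t^3 + 4*t^2 - 14*t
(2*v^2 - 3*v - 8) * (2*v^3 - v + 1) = 4*v^5 - 6*v^4 - 18*v^3 + 5*v^2 + 5*v - 8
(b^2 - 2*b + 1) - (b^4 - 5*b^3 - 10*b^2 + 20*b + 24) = -b^4 + 5*b^3 + 11*b^2 - 22*b - 23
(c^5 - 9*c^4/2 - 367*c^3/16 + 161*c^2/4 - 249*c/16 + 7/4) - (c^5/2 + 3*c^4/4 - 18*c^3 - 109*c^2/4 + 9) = c^5/2 - 21*c^4/4 - 79*c^3/16 + 135*c^2/2 - 249*c/16 - 29/4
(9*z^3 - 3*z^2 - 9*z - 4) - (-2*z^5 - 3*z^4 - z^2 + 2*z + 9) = 2*z^5 + 3*z^4 + 9*z^3 - 2*z^2 - 11*z - 13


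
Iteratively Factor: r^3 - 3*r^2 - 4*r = (r + 1)*(r^2 - 4*r) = r*(r + 1)*(r - 4)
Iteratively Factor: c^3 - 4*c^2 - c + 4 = (c + 1)*(c^2 - 5*c + 4) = (c - 1)*(c + 1)*(c - 4)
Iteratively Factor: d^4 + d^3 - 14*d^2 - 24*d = (d)*(d^3 + d^2 - 14*d - 24) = d*(d + 3)*(d^2 - 2*d - 8) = d*(d + 2)*(d + 3)*(d - 4)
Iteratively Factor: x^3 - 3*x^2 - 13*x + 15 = (x - 5)*(x^2 + 2*x - 3) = (x - 5)*(x - 1)*(x + 3)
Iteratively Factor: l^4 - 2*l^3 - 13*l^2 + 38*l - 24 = (l - 1)*(l^3 - l^2 - 14*l + 24) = (l - 1)*(l + 4)*(l^2 - 5*l + 6) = (l - 2)*(l - 1)*(l + 4)*(l - 3)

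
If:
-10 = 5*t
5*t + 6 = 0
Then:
No Solution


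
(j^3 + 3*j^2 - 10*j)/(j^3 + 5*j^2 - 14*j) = (j + 5)/(j + 7)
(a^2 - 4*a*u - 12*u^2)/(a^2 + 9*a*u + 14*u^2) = (a - 6*u)/(a + 7*u)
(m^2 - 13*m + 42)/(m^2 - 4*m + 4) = (m^2 - 13*m + 42)/(m^2 - 4*m + 4)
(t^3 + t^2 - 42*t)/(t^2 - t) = (t^2 + t - 42)/(t - 1)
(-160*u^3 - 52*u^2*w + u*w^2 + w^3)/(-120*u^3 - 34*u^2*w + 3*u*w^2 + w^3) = (8*u - w)/(6*u - w)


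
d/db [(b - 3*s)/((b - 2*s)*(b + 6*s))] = b*(-b + 6*s)/(b^4 + 8*b^3*s - 8*b^2*s^2 - 96*b*s^3 + 144*s^4)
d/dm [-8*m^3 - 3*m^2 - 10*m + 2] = -24*m^2 - 6*m - 10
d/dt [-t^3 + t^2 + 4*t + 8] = -3*t^2 + 2*t + 4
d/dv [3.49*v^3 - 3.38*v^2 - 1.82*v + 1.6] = 10.47*v^2 - 6.76*v - 1.82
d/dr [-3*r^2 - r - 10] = -6*r - 1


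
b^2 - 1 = (b - 1)*(b + 1)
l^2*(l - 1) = l^3 - l^2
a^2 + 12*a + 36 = (a + 6)^2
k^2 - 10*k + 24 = (k - 6)*(k - 4)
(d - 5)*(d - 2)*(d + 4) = d^3 - 3*d^2 - 18*d + 40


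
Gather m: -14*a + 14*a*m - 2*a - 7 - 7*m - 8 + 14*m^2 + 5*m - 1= -16*a + 14*m^2 + m*(14*a - 2) - 16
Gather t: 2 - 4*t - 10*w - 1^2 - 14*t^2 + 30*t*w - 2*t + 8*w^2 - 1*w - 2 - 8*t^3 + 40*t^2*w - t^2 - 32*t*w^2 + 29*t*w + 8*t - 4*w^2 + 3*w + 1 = -8*t^3 + t^2*(40*w - 15) + t*(-32*w^2 + 59*w + 2) + 4*w^2 - 8*w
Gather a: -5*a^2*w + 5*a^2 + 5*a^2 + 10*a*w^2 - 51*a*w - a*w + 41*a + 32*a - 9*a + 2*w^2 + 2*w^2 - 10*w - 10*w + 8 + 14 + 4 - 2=a^2*(10 - 5*w) + a*(10*w^2 - 52*w + 64) + 4*w^2 - 20*w + 24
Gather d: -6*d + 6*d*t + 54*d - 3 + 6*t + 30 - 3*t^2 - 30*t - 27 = d*(6*t + 48) - 3*t^2 - 24*t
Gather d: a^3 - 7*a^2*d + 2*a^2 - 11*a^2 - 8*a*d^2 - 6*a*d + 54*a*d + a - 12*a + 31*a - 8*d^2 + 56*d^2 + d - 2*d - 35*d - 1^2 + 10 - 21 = a^3 - 9*a^2 + 20*a + d^2*(48 - 8*a) + d*(-7*a^2 + 48*a - 36) - 12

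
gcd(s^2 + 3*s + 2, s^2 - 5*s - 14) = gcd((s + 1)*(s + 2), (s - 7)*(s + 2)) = s + 2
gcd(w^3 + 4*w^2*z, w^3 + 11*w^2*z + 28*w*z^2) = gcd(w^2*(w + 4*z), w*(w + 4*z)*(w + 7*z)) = w^2 + 4*w*z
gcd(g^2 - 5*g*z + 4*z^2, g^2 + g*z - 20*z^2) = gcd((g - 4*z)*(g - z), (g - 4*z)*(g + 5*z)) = -g + 4*z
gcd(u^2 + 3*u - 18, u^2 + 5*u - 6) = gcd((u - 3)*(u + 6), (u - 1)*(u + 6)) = u + 6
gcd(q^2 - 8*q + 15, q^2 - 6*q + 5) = q - 5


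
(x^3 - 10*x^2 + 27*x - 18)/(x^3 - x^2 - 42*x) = (-x^3 + 10*x^2 - 27*x + 18)/(x*(-x^2 + x + 42))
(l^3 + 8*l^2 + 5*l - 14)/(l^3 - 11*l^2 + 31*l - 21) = (l^2 + 9*l + 14)/(l^2 - 10*l + 21)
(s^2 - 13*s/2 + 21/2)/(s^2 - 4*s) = (2*s^2 - 13*s + 21)/(2*s*(s - 4))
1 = 1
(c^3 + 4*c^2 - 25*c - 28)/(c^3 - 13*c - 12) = (c + 7)/(c + 3)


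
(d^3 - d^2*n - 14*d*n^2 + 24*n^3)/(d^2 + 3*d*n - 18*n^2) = (d^2 + 2*d*n - 8*n^2)/(d + 6*n)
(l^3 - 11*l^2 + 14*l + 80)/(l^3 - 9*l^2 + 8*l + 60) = (l - 8)/(l - 6)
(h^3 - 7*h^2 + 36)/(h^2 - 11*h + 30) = (h^2 - h - 6)/(h - 5)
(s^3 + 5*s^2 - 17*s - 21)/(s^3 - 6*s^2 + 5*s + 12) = (s + 7)/(s - 4)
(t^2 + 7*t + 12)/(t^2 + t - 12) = (t + 3)/(t - 3)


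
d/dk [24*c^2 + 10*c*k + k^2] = 10*c + 2*k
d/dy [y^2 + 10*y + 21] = 2*y + 10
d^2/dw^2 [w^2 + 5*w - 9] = 2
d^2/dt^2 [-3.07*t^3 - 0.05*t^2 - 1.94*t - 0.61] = -18.42*t - 0.1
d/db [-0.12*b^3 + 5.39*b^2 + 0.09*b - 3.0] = -0.36*b^2 + 10.78*b + 0.09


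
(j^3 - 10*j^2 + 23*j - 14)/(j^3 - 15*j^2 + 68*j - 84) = (j - 1)/(j - 6)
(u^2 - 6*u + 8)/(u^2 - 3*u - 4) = (u - 2)/(u + 1)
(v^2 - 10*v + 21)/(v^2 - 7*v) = (v - 3)/v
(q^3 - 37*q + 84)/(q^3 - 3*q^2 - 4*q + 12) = (q^2 + 3*q - 28)/(q^2 - 4)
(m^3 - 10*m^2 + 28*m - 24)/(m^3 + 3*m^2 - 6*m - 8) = (m^2 - 8*m + 12)/(m^2 + 5*m + 4)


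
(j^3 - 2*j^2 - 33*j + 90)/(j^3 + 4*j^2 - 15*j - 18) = (j - 5)/(j + 1)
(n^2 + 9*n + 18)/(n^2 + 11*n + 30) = (n + 3)/(n + 5)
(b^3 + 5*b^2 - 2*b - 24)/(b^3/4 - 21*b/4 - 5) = 4*(b^2 + b - 6)/(b^2 - 4*b - 5)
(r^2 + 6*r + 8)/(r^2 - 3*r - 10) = (r + 4)/(r - 5)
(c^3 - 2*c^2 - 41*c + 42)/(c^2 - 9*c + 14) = (c^2 + 5*c - 6)/(c - 2)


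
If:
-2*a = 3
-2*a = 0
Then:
No Solution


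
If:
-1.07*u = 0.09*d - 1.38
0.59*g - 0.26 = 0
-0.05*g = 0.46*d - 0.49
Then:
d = 1.02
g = 0.44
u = 1.20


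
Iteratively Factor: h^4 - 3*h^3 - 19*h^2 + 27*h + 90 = (h - 5)*(h^3 + 2*h^2 - 9*h - 18) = (h - 5)*(h - 3)*(h^2 + 5*h + 6) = (h - 5)*(h - 3)*(h + 2)*(h + 3)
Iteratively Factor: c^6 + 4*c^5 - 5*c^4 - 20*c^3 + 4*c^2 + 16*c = (c + 4)*(c^5 - 5*c^3 + 4*c) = (c - 2)*(c + 4)*(c^4 + 2*c^3 - c^2 - 2*c) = (c - 2)*(c + 2)*(c + 4)*(c^3 - c) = (c - 2)*(c + 1)*(c + 2)*(c + 4)*(c^2 - c) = c*(c - 2)*(c + 1)*(c + 2)*(c + 4)*(c - 1)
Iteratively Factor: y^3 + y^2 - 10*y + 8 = (y + 4)*(y^2 - 3*y + 2) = (y - 1)*(y + 4)*(y - 2)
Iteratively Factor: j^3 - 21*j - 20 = (j + 1)*(j^2 - j - 20) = (j - 5)*(j + 1)*(j + 4)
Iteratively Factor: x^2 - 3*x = (x - 3)*(x)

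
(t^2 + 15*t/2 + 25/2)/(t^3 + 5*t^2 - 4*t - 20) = (t + 5/2)/(t^2 - 4)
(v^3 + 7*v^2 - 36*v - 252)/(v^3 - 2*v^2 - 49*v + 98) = (v^2 - 36)/(v^2 - 9*v + 14)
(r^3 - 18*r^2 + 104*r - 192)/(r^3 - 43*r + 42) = (r^2 - 12*r + 32)/(r^2 + 6*r - 7)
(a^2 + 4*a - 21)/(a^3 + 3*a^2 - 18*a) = (a + 7)/(a*(a + 6))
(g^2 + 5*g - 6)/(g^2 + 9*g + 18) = (g - 1)/(g + 3)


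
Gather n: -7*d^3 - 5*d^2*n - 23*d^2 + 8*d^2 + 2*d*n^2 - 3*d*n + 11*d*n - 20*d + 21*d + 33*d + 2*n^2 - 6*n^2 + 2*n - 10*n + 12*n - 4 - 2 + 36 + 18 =-7*d^3 - 15*d^2 + 34*d + n^2*(2*d - 4) + n*(-5*d^2 + 8*d + 4) + 48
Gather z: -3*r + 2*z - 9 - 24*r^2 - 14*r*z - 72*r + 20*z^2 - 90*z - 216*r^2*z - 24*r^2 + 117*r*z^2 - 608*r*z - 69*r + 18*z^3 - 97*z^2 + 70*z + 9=-48*r^2 - 144*r + 18*z^3 + z^2*(117*r - 77) + z*(-216*r^2 - 622*r - 18)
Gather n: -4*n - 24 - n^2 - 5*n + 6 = -n^2 - 9*n - 18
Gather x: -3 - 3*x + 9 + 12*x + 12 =9*x + 18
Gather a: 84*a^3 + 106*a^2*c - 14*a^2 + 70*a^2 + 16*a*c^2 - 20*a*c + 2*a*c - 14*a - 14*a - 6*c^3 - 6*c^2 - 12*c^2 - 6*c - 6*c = 84*a^3 + a^2*(106*c + 56) + a*(16*c^2 - 18*c - 28) - 6*c^3 - 18*c^2 - 12*c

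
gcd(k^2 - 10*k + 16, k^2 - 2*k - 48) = k - 8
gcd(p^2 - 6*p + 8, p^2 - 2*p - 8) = p - 4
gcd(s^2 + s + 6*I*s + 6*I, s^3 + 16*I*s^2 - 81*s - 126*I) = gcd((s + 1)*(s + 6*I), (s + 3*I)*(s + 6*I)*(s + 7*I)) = s + 6*I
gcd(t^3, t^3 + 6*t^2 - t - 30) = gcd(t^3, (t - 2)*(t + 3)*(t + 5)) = 1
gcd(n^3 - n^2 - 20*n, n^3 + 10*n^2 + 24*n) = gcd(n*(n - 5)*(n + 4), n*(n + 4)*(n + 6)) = n^2 + 4*n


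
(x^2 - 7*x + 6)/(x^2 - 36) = (x - 1)/(x + 6)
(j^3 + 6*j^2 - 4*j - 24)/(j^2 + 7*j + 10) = (j^2 + 4*j - 12)/(j + 5)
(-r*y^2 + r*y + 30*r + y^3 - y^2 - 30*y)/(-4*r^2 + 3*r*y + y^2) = (y^2 - y - 30)/(4*r + y)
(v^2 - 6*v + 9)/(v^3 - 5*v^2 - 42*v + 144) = (v - 3)/(v^2 - 2*v - 48)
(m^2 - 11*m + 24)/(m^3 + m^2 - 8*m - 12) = (m - 8)/(m^2 + 4*m + 4)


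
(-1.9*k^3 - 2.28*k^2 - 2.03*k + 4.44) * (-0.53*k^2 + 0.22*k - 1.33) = 1.007*k^5 + 0.7904*k^4 + 3.1013*k^3 + 0.2326*k^2 + 3.6767*k - 5.9052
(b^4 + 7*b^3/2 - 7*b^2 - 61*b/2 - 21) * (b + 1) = b^5 + 9*b^4/2 - 7*b^3/2 - 75*b^2/2 - 103*b/2 - 21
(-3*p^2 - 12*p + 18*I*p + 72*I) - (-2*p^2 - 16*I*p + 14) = -p^2 - 12*p + 34*I*p - 14 + 72*I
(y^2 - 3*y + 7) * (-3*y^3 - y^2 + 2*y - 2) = -3*y^5 + 8*y^4 - 16*y^3 - 15*y^2 + 20*y - 14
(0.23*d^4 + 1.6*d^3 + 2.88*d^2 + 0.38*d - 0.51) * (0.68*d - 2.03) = 0.1564*d^5 + 0.6211*d^4 - 1.2896*d^3 - 5.588*d^2 - 1.1182*d + 1.0353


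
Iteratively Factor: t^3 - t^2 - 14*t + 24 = (t - 3)*(t^2 + 2*t - 8) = (t - 3)*(t - 2)*(t + 4)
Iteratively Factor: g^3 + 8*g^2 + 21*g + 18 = (g + 3)*(g^2 + 5*g + 6) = (g + 2)*(g + 3)*(g + 3)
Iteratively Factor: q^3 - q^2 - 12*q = (q - 4)*(q^2 + 3*q) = (q - 4)*(q + 3)*(q)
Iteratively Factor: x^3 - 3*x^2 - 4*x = (x)*(x^2 - 3*x - 4) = x*(x - 4)*(x + 1)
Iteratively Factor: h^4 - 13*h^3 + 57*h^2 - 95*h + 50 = (h - 2)*(h^3 - 11*h^2 + 35*h - 25) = (h - 5)*(h - 2)*(h^2 - 6*h + 5) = (h - 5)*(h - 2)*(h - 1)*(h - 5)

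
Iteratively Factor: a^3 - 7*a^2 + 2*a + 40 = (a - 4)*(a^2 - 3*a - 10) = (a - 5)*(a - 4)*(a + 2)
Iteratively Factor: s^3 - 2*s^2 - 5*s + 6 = (s - 1)*(s^2 - s - 6) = (s - 1)*(s + 2)*(s - 3)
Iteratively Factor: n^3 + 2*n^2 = (n)*(n^2 + 2*n) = n^2*(n + 2)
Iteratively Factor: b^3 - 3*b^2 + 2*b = (b - 1)*(b^2 - 2*b) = (b - 2)*(b - 1)*(b)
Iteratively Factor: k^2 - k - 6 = (k - 3)*(k + 2)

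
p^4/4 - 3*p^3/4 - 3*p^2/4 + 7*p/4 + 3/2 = (p/4 + 1/4)*(p - 3)*(p - 2)*(p + 1)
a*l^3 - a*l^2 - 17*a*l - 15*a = (l - 5)*(l + 3)*(a*l + a)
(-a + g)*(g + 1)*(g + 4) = -a*g^2 - 5*a*g - 4*a + g^3 + 5*g^2 + 4*g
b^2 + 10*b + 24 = (b + 4)*(b + 6)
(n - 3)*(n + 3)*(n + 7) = n^3 + 7*n^2 - 9*n - 63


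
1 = 1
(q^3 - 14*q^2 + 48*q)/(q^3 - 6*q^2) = (q - 8)/q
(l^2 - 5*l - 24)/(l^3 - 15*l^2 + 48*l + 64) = (l + 3)/(l^2 - 7*l - 8)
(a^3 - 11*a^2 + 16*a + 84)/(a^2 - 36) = (a^2 - 5*a - 14)/(a + 6)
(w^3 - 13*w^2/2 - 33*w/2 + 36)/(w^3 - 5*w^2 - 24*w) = (w - 3/2)/w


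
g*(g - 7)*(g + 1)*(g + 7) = g^4 + g^3 - 49*g^2 - 49*g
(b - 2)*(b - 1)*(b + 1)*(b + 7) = b^4 + 5*b^3 - 15*b^2 - 5*b + 14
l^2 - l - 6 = (l - 3)*(l + 2)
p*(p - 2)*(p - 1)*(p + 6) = p^4 + 3*p^3 - 16*p^2 + 12*p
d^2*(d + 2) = d^3 + 2*d^2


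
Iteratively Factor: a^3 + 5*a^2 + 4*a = (a + 4)*(a^2 + a) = a*(a + 4)*(a + 1)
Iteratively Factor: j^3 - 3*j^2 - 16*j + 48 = (j + 4)*(j^2 - 7*j + 12) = (j - 4)*(j + 4)*(j - 3)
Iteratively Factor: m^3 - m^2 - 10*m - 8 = (m - 4)*(m^2 + 3*m + 2) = (m - 4)*(m + 1)*(m + 2)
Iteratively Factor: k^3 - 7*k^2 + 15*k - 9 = (k - 3)*(k^2 - 4*k + 3) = (k - 3)^2*(k - 1)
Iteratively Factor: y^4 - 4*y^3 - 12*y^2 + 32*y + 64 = (y - 4)*(y^3 - 12*y - 16) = (y - 4)*(y + 2)*(y^2 - 2*y - 8) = (y - 4)^2*(y + 2)*(y + 2)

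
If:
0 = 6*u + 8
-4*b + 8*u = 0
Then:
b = -8/3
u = -4/3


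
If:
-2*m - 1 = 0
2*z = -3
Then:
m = -1/2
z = -3/2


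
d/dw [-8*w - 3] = -8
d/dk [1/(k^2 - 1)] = -2*k/(k^2 - 1)^2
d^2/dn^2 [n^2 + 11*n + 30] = 2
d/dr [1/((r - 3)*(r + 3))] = -2*r/(r^4 - 18*r^2 + 81)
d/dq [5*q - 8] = 5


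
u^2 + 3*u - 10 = (u - 2)*(u + 5)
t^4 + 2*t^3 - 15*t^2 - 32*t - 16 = (t - 4)*(t + 1)^2*(t + 4)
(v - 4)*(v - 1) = v^2 - 5*v + 4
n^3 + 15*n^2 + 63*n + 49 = (n + 1)*(n + 7)^2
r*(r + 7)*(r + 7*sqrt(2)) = r^3 + 7*r^2 + 7*sqrt(2)*r^2 + 49*sqrt(2)*r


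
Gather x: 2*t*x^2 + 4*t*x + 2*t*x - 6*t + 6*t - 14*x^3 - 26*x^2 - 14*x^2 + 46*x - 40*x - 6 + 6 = -14*x^3 + x^2*(2*t - 40) + x*(6*t + 6)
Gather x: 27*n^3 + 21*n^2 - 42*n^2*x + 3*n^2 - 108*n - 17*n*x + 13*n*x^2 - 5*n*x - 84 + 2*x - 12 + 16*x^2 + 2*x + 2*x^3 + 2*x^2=27*n^3 + 24*n^2 - 108*n + 2*x^3 + x^2*(13*n + 18) + x*(-42*n^2 - 22*n + 4) - 96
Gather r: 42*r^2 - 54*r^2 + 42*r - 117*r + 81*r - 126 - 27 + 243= -12*r^2 + 6*r + 90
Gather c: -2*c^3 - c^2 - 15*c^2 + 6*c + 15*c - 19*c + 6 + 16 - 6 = -2*c^3 - 16*c^2 + 2*c + 16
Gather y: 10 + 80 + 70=160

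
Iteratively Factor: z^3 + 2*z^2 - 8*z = (z)*(z^2 + 2*z - 8) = z*(z - 2)*(z + 4)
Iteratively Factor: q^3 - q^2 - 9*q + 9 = (q - 1)*(q^2 - 9) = (q - 3)*(q - 1)*(q + 3)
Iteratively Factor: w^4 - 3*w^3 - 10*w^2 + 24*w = (w + 3)*(w^3 - 6*w^2 + 8*w) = w*(w + 3)*(w^2 - 6*w + 8) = w*(w - 2)*(w + 3)*(w - 4)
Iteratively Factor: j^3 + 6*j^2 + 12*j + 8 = (j + 2)*(j^2 + 4*j + 4) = (j + 2)^2*(j + 2)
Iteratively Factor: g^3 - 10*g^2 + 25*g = (g - 5)*(g^2 - 5*g) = (g - 5)^2*(g)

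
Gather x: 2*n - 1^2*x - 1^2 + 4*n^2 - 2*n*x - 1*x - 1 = 4*n^2 + 2*n + x*(-2*n - 2) - 2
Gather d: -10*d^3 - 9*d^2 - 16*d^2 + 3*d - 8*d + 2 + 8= -10*d^3 - 25*d^2 - 5*d + 10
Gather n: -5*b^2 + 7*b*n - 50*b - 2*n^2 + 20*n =-5*b^2 - 50*b - 2*n^2 + n*(7*b + 20)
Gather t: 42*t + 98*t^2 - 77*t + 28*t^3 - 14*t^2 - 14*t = 28*t^3 + 84*t^2 - 49*t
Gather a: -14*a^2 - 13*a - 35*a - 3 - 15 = -14*a^2 - 48*a - 18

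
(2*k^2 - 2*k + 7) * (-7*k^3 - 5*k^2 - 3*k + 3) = -14*k^5 + 4*k^4 - 45*k^3 - 23*k^2 - 27*k + 21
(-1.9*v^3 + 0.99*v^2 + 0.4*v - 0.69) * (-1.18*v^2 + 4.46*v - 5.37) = 2.242*v^5 - 9.6422*v^4 + 14.1464*v^3 - 2.7181*v^2 - 5.2254*v + 3.7053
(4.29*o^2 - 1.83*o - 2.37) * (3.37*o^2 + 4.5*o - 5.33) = 14.4573*o^4 + 13.1379*o^3 - 39.0876*o^2 - 0.911100000000001*o + 12.6321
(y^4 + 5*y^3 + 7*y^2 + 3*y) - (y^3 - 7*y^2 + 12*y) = y^4 + 4*y^3 + 14*y^2 - 9*y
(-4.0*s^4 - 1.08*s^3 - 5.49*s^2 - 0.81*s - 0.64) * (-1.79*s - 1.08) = 7.16*s^5 + 6.2532*s^4 + 10.9935*s^3 + 7.3791*s^2 + 2.0204*s + 0.6912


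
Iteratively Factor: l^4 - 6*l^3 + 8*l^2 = (l)*(l^3 - 6*l^2 + 8*l) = l*(l - 4)*(l^2 - 2*l) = l^2*(l - 4)*(l - 2)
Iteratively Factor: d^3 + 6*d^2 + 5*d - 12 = (d - 1)*(d^2 + 7*d + 12) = (d - 1)*(d + 4)*(d + 3)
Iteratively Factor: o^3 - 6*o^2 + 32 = (o - 4)*(o^2 - 2*o - 8) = (o - 4)*(o + 2)*(o - 4)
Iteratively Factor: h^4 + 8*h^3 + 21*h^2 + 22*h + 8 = (h + 4)*(h^3 + 4*h^2 + 5*h + 2) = (h + 2)*(h + 4)*(h^2 + 2*h + 1) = (h + 1)*(h + 2)*(h + 4)*(h + 1)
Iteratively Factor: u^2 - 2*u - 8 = (u - 4)*(u + 2)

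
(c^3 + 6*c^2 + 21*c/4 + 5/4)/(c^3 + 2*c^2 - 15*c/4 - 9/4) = (2*c^2 + 11*c + 5)/(2*c^2 + 3*c - 9)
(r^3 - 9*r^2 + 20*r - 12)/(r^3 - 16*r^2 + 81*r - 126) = (r^2 - 3*r + 2)/(r^2 - 10*r + 21)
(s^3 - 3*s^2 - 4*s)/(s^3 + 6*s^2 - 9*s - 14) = s*(s - 4)/(s^2 + 5*s - 14)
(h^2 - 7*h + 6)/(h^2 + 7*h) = (h^2 - 7*h + 6)/(h*(h + 7))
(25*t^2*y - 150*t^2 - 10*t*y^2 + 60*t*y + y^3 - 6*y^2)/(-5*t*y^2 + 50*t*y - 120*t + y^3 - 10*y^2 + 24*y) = (-5*t + y)/(y - 4)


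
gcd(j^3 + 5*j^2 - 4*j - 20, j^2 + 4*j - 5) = j + 5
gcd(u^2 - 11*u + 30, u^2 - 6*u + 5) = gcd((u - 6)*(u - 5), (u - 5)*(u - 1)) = u - 5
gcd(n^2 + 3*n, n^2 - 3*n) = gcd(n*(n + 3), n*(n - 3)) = n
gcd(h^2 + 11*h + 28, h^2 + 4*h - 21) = h + 7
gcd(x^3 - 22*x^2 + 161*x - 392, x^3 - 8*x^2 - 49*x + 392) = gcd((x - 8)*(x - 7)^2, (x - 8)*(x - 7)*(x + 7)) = x^2 - 15*x + 56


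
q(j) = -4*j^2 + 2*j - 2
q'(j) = 2 - 8*j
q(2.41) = -20.41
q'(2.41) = -17.28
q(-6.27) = -171.79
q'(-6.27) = 52.16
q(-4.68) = -98.97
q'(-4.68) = 39.44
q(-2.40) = -29.84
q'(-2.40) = 21.20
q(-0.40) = -3.44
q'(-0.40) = 5.20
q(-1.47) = -13.58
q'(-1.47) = 13.76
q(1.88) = -12.38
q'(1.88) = -13.04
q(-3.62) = -61.66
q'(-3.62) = 30.96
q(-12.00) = -602.00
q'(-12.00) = 98.00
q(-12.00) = -602.00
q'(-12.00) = 98.00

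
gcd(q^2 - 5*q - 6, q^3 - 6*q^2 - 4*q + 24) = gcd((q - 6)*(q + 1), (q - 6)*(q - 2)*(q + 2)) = q - 6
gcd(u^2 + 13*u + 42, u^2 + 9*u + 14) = u + 7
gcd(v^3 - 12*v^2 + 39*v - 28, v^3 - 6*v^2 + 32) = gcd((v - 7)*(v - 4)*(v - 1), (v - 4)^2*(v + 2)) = v - 4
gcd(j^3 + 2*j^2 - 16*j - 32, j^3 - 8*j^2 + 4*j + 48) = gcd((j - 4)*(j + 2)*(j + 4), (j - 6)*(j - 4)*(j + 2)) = j^2 - 2*j - 8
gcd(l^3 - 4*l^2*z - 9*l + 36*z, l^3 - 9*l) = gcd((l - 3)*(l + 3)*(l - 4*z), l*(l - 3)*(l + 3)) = l^2 - 9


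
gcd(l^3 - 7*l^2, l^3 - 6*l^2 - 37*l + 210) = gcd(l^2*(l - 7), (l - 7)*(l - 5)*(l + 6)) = l - 7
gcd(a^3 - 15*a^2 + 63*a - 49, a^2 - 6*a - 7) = a - 7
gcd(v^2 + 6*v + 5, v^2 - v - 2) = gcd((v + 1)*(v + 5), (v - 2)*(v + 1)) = v + 1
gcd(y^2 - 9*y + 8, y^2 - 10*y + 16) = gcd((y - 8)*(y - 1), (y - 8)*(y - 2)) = y - 8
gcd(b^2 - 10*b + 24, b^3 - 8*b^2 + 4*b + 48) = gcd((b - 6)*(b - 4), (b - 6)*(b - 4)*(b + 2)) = b^2 - 10*b + 24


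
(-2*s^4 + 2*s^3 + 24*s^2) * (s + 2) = -2*s^5 - 2*s^4 + 28*s^3 + 48*s^2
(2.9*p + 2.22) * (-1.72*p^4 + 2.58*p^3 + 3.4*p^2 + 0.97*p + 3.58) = -4.988*p^5 + 3.6636*p^4 + 15.5876*p^3 + 10.361*p^2 + 12.5354*p + 7.9476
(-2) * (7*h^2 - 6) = 12 - 14*h^2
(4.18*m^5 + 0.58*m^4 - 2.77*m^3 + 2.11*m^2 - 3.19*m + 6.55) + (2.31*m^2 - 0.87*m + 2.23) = 4.18*m^5 + 0.58*m^4 - 2.77*m^3 + 4.42*m^2 - 4.06*m + 8.78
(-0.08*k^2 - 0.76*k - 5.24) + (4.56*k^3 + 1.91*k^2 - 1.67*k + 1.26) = 4.56*k^3 + 1.83*k^2 - 2.43*k - 3.98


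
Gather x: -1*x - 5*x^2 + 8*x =-5*x^2 + 7*x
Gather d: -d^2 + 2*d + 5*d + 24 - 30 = -d^2 + 7*d - 6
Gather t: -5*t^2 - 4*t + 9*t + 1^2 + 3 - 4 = -5*t^2 + 5*t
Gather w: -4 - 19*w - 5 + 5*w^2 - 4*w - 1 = 5*w^2 - 23*w - 10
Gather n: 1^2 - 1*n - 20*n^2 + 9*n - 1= -20*n^2 + 8*n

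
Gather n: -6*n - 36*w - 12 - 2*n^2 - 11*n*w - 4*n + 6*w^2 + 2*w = -2*n^2 + n*(-11*w - 10) + 6*w^2 - 34*w - 12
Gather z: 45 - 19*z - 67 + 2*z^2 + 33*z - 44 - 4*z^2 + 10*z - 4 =-2*z^2 + 24*z - 70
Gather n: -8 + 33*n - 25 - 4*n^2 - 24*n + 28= -4*n^2 + 9*n - 5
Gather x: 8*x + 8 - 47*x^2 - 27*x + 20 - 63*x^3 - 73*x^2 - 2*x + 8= -63*x^3 - 120*x^2 - 21*x + 36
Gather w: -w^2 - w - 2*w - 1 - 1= -w^2 - 3*w - 2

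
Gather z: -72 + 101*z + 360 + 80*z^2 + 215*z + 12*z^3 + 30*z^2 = 12*z^3 + 110*z^2 + 316*z + 288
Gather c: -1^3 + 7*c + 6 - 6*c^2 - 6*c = -6*c^2 + c + 5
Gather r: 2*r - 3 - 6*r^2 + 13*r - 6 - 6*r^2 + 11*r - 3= -12*r^2 + 26*r - 12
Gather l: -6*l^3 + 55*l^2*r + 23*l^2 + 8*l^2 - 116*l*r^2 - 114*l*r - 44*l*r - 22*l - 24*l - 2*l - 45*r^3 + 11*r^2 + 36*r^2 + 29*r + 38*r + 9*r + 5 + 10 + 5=-6*l^3 + l^2*(55*r + 31) + l*(-116*r^2 - 158*r - 48) - 45*r^3 + 47*r^2 + 76*r + 20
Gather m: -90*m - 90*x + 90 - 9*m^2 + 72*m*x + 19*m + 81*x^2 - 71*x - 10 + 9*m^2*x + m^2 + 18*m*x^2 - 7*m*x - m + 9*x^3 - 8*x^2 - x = m^2*(9*x - 8) + m*(18*x^2 + 65*x - 72) + 9*x^3 + 73*x^2 - 162*x + 80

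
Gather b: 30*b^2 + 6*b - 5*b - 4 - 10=30*b^2 + b - 14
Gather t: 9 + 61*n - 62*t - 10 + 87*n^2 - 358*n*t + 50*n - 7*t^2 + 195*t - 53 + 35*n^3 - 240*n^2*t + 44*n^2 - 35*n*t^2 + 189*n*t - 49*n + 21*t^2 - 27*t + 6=35*n^3 + 131*n^2 + 62*n + t^2*(14 - 35*n) + t*(-240*n^2 - 169*n + 106) - 48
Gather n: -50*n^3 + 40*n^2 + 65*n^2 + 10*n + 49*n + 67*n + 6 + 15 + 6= -50*n^3 + 105*n^2 + 126*n + 27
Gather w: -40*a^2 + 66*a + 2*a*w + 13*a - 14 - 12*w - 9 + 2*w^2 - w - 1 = -40*a^2 + 79*a + 2*w^2 + w*(2*a - 13) - 24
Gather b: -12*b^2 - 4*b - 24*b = -12*b^2 - 28*b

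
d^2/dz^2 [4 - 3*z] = 0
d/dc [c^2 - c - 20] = 2*c - 1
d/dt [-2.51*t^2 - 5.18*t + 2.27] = -5.02*t - 5.18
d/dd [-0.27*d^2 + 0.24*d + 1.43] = 0.24 - 0.54*d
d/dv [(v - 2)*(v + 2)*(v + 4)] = 3*v^2 + 8*v - 4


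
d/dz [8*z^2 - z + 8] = 16*z - 1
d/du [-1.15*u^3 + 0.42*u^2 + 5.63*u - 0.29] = -3.45*u^2 + 0.84*u + 5.63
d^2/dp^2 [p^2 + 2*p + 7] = 2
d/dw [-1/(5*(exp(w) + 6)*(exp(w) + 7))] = (2*exp(w) + 13)*exp(w)/(5*(exp(w) + 6)^2*(exp(w) + 7)^2)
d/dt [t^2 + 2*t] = 2*t + 2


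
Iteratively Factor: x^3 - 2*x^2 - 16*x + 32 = (x - 4)*(x^2 + 2*x - 8) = (x - 4)*(x + 4)*(x - 2)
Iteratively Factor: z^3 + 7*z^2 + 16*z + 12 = (z + 3)*(z^2 + 4*z + 4) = (z + 2)*(z + 3)*(z + 2)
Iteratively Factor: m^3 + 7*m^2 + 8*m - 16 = (m - 1)*(m^2 + 8*m + 16) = (m - 1)*(m + 4)*(m + 4)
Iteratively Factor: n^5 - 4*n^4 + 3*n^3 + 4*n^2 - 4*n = (n - 1)*(n^4 - 3*n^3 + 4*n) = (n - 1)*(n + 1)*(n^3 - 4*n^2 + 4*n) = (n - 2)*(n - 1)*(n + 1)*(n^2 - 2*n) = n*(n - 2)*(n - 1)*(n + 1)*(n - 2)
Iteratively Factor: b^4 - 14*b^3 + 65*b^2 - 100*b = (b - 5)*(b^3 - 9*b^2 + 20*b) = (b - 5)*(b - 4)*(b^2 - 5*b) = b*(b - 5)*(b - 4)*(b - 5)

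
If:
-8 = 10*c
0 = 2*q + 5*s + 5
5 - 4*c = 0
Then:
No Solution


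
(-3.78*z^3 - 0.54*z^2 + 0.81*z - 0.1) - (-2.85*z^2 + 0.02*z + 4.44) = -3.78*z^3 + 2.31*z^2 + 0.79*z - 4.54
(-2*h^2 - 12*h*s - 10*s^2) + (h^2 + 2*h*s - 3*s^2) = -h^2 - 10*h*s - 13*s^2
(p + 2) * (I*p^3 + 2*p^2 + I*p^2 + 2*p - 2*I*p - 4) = I*p^4 + 2*p^3 + 3*I*p^3 + 6*p^2 - 4*I*p - 8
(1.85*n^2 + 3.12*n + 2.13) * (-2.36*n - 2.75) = -4.366*n^3 - 12.4507*n^2 - 13.6068*n - 5.8575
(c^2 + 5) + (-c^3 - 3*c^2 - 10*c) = -c^3 - 2*c^2 - 10*c + 5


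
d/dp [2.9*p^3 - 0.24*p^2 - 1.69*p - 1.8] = 8.7*p^2 - 0.48*p - 1.69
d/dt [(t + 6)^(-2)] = -2/(t + 6)^3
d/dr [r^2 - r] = 2*r - 1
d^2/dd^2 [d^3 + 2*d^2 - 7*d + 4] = 6*d + 4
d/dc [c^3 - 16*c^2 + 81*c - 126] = 3*c^2 - 32*c + 81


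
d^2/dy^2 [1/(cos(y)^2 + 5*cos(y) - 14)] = (-4*sin(y)^4 + 83*sin(y)^2 - 205*cos(y)/4 - 15*cos(3*y)/4 - 1)/((cos(y) - 2)^3*(cos(y) + 7)^3)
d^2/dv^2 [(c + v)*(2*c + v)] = 2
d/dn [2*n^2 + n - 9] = 4*n + 1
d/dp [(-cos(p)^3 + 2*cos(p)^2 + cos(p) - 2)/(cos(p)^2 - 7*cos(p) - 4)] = (cos(p)^4 - 14*cos(p)^3 + 3*cos(p)^2 + 12*cos(p) + 18)*sin(p)/(sin(p)^2 + 7*cos(p) + 3)^2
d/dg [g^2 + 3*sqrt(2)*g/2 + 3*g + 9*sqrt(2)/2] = 2*g + 3*sqrt(2)/2 + 3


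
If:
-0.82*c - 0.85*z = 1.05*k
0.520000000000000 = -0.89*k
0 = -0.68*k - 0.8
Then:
No Solution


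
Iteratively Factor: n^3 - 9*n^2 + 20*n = (n - 5)*(n^2 - 4*n) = n*(n - 5)*(n - 4)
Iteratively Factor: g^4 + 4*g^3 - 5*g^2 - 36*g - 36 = (g + 2)*(g^3 + 2*g^2 - 9*g - 18) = (g + 2)*(g + 3)*(g^2 - g - 6) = (g + 2)^2*(g + 3)*(g - 3)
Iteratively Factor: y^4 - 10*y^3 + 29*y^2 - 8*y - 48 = (y - 4)*(y^3 - 6*y^2 + 5*y + 12) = (y - 4)^2*(y^2 - 2*y - 3) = (y - 4)^2*(y + 1)*(y - 3)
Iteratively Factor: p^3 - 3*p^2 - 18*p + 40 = (p + 4)*(p^2 - 7*p + 10) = (p - 5)*(p + 4)*(p - 2)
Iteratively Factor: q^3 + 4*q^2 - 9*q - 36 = (q + 3)*(q^2 + q - 12) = (q + 3)*(q + 4)*(q - 3)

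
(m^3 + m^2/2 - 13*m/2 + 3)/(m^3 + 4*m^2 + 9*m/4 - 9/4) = 2*(m - 2)/(2*m + 3)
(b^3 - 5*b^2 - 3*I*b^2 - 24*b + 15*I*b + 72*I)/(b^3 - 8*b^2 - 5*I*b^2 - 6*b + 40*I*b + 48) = (b + 3)/(b - 2*I)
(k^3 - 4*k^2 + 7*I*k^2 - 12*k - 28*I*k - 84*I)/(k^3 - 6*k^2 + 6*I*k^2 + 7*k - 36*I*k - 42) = (k + 2)/(k - I)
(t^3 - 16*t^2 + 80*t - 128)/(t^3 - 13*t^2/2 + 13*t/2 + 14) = 2*(t^2 - 12*t + 32)/(2*t^2 - 5*t - 7)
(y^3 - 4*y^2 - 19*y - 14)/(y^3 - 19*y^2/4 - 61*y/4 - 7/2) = 4*(y + 1)/(4*y + 1)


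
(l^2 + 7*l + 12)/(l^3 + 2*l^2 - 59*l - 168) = (l + 4)/(l^2 - l - 56)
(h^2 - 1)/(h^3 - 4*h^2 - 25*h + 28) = (h + 1)/(h^2 - 3*h - 28)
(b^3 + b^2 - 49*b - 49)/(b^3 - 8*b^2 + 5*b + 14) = (b + 7)/(b - 2)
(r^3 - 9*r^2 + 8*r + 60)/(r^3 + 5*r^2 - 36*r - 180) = (r^2 - 3*r - 10)/(r^2 + 11*r + 30)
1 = 1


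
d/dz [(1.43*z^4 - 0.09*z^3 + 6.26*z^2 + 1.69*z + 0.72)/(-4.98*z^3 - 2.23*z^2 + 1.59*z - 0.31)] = (-7.1214*z^6 - 6.3778*z^5 + 38.1966*z^4 + 14.773*z^3 + 24.5626*z^2 - 0.67*z - 1.6687)/(24.8004*z^6 + 22.2108*z^5 - 10.8635*z^4 - 4.0038*z^3 + 3.9107*z^2 - 0.9858*z + 0.0961)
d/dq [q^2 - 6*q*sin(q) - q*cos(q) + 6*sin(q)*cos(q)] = q*sin(q) - 6*q*cos(q) + 2*q - 6*sin(q) - cos(q) + 6*cos(2*q)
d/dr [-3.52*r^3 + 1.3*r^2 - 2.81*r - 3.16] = -10.56*r^2 + 2.6*r - 2.81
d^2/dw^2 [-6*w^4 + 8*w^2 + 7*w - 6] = 16 - 72*w^2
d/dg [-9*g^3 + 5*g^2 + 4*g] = -27*g^2 + 10*g + 4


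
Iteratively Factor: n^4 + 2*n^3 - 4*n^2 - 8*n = (n + 2)*(n^3 - 4*n) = n*(n + 2)*(n^2 - 4) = n*(n - 2)*(n + 2)*(n + 2)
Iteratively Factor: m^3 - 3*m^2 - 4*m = (m)*(m^2 - 3*m - 4) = m*(m - 4)*(m + 1)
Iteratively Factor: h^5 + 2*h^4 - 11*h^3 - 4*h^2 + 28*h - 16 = (h + 4)*(h^4 - 2*h^3 - 3*h^2 + 8*h - 4) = (h - 1)*(h + 4)*(h^3 - h^2 - 4*h + 4) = (h - 2)*(h - 1)*(h + 4)*(h^2 + h - 2) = (h - 2)*(h - 1)*(h + 2)*(h + 4)*(h - 1)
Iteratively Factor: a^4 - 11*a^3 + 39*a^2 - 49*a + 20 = (a - 4)*(a^3 - 7*a^2 + 11*a - 5) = (a - 5)*(a - 4)*(a^2 - 2*a + 1) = (a - 5)*(a - 4)*(a - 1)*(a - 1)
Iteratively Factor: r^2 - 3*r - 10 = (r + 2)*(r - 5)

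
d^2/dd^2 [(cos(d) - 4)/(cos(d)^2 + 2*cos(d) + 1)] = (-31*cos(d)/4 + 10*cos(2*d) - cos(3*d)/4 - 18)/(cos(d) + 1)^4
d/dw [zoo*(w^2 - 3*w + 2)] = zoo*(w + 1)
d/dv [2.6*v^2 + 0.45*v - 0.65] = 5.2*v + 0.45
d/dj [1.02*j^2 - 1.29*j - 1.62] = 2.04*j - 1.29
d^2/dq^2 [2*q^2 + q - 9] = 4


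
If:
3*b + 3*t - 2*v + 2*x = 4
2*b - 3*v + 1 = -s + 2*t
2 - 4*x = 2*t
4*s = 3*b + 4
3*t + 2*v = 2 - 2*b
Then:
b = -6/13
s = 17/26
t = 19/13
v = -19/26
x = -3/13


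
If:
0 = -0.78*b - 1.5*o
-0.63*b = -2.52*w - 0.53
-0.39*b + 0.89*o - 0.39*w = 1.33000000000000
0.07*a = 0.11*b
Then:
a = -2.06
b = -1.31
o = 0.68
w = -0.54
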